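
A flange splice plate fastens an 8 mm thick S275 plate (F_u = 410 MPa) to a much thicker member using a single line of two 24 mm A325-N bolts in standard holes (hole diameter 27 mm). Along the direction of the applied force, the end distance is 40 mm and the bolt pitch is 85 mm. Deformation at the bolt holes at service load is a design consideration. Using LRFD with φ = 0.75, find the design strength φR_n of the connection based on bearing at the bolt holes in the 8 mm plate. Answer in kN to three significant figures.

220 kN

Per bolt r_n = 1.2 l_c t F_u ≤ 2.4 d t F_u; upper limit = 2.4 × 24 × 8 × 410 / 1000 = 188.9 kN.
Edge bolt: l_c = 40 − 27/2 = 26.5 mm → 1.2 × 26.5 × 8 × 410 / 1000 = 104.3 → r_n = 104.3 kN.
Interior bolts: l_c = 85 − 27 = 58 mm → 1.2 × 58 × 8 × 410 / 1000 = 228.3 → r_n = 188.9 kN.
R_n = 1 × 104.3 + 1 × 188.9 = 293.2 kN.
Design strength φR_n = 0.75 × 293.2 = 220 kN.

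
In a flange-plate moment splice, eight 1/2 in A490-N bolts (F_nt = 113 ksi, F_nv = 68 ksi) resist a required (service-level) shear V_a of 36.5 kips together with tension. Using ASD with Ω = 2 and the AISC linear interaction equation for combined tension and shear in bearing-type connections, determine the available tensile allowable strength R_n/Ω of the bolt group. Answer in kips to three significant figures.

54.7 kips

A_b = π·0.5²/4 = 0.1963 in²; f_rv = 36.5 / (8 × 0.1963) = 23.24 ksi.
F'_nt = 1.3 F_nt − (Ω F_nt / F_nv) f_rv = 1.3·113 − (2·113/68)·23.24 = 69.67 ksi, capped at F_nt → F'_nt = 69.67 ksi.
R_n = F'_nt · A_b · n = 69.67 × 0.1963 × 8 = 109.4 kips.
Allowable strength R_n/Ω = 109.4 / 2 = 54.7 kips.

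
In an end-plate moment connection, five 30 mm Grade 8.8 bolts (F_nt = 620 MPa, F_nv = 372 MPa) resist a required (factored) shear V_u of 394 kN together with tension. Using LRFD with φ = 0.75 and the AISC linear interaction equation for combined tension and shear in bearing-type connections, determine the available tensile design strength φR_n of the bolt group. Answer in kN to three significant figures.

A_b = π·30²/4 = 706.9 mm²; f_rv = 394 × 1000 / (5 × 706.9) = 111.5 MPa.
F'_nt = 1.3 F_nt − (F_nt / φF_nv) f_rv = 1.3·620 − (620/(0.75·372))·111.5 = 558.3 MPa, capped at F_nt → F'_nt = 558.3 MPa.
R_n = F'_nt · A_b · n = 558.3 × 706.9 × 5 / 1000 = 1973 kN.
Design strength φR_n = 0.75 × 1973 = 1480 kN.

1480 kN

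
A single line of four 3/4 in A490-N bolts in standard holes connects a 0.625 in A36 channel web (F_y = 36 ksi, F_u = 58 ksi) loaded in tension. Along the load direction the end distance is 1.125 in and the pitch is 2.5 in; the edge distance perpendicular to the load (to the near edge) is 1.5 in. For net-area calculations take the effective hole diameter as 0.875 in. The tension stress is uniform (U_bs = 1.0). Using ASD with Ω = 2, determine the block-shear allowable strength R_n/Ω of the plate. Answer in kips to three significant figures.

Shear plane L_v = 1.125 + 3·2.5 = 8.625 in; A_gv = 8.625 × 0.625 = 5.391 in².
A_nv = (8.625 − 3.5·0.875) × 0.625 = 3.477 in².
A_nt = (1.5 − 0.5·0.875) × 0.625 = 0.6641 in².
0.6 F_u A_nv = 121 kips; 0.6 F_y A_gv = 116.4 kips → shear yielding governs the shear term.
R_n = 116.4 + 1.0 × 58 × 0.6641 = 155 kips.
Allowable strength R_n/Ω = 155 / 2 = 77.5 kips.

77.5 kips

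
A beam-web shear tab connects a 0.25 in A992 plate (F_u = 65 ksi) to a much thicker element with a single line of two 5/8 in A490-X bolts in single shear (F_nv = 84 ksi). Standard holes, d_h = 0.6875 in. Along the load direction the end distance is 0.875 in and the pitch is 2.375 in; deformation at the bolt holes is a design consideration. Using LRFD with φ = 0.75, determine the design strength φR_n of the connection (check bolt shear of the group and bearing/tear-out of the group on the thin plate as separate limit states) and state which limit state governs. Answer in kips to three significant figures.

26.1 kips (bearing governs)

Bolt shear: A_b = π·0.625²/4 = 0.3068 in²; R_n = 84 × 0.3068 × 2 × 1 = 51.54 kips → 0.75 × 51.54 = 38.7 kips.
Bearing (1.2 l_c t F_u ≤ 2.4 d t F_u): upper limit = 2.4·0.625·0.25·65 = 24.38 kips.
  Edge l_c = 0.875 − 0.6875/2 = 0.5312 → r_n = 10.36 kips; interior l_c = 2.375 − 0.6875 = 1.688 → r_n = 24.38 kips.
  R_n,bearing = 1·10.36 + 1·24.38 = 34.73 kips → 0.75 × 34.73 = 26.1 kips.
Bearing governs: 26.1 kips.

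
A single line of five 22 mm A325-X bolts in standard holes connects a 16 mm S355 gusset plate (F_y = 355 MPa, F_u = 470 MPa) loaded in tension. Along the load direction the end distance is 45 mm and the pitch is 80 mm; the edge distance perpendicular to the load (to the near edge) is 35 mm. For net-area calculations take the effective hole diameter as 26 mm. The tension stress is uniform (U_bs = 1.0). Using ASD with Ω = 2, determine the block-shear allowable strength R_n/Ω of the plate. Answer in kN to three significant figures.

642 kN

Shear plane L_v = 45 + 4·80 = 365 mm; A_gv = 365 × 16 = 5840 mm².
A_nv = (365 − 4.5·26) × 16 = 3968 mm².
A_nt = (35 − 0.5·26) × 16 = 352 mm².
0.6 F_u A_nv = 1119 kN; 0.6 F_y A_gv = 1244 kN → shear rupture governs the shear term.
R_n = 1119 + 1.0 × 470 × 352 / 1000 = 1284 kN.
Allowable strength R_n/Ω = 1284 / 2 = 642 kN.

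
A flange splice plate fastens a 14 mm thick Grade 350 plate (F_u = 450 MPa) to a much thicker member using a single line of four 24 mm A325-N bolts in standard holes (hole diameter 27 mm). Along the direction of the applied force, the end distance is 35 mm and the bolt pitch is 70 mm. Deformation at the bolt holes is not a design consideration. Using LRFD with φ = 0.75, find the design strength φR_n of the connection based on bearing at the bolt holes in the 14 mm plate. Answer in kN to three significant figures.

Per bolt r_n = 1.5 l_c t F_u ≤ 3.0 d t F_u; upper limit = 3.0 × 24 × 14 × 450 / 1000 = 453.6 kN.
Edge bolt: l_c = 35 − 27/2 = 21.5 mm → 1.5 × 21.5 × 14 × 450 / 1000 = 203.2 → r_n = 203.2 kN.
Interior bolts: l_c = 70 − 27 = 43 mm → 1.5 × 43 × 14 × 450 / 1000 = 406.4 → r_n = 406.4 kN.
R_n = 1 × 203.2 + 3 × 406.4 = 1422 kN.
Design strength φR_n = 0.75 × 1422 = 1070 kN.

1070 kN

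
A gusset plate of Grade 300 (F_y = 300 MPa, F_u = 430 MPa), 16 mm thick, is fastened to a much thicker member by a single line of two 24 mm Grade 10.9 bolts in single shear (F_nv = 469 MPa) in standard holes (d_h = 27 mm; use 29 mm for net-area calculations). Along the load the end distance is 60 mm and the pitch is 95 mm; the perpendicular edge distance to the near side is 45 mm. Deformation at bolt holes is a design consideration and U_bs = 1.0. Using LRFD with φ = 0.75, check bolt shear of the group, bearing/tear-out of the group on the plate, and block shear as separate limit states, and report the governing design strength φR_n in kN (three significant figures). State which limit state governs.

Bolt shear: A_b = π·24²/4 = 452.4 mm²; R_n = 469 × 452.4 × 2 × 1 / 1000 = 424.3 kN → 0.75 × 424.3 = 318 kN.
Bearing: edge l_c = 46.5, r_n = 383.9 kN; interior l_c = 68, r_n = 396.3 kN; R_n = 383.9 + 1·396.3 = 780.2 kN → 585 kN.
Block shear: A_gv = 2480, A_nv = 1784, A_nt = 488 mm²; R_n = min(0.6F_uA_nv, 0.6F_yA_gv) + U_bs·F_u·A_nt = 656.2 kN → 492 kN.
Bolt shear governs: 318 kN.

318 kN (bolt shear governs)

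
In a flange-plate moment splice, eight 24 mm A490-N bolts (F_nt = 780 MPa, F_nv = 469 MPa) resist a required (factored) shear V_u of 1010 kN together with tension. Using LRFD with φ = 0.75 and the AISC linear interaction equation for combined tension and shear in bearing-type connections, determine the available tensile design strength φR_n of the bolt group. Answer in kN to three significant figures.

A_b = π·24²/4 = 452.4 mm²; f_rv = 1010 × 1000 / (8 × 452.4) = 279.1 MPa.
F'_nt = 1.3 F_nt − (F_nt / φF_nv) f_rv = 1.3·780 − (780/(0.75·469))·279.1 = 395.2 MPa, capped at F_nt → F'_nt = 395.2 MPa.
R_n = F'_nt · A_b · n = 395.2 × 452.4 × 8 / 1000 = 1430 kN.
Design strength φR_n = 0.75 × 1430 = 1070 kN.

1070 kN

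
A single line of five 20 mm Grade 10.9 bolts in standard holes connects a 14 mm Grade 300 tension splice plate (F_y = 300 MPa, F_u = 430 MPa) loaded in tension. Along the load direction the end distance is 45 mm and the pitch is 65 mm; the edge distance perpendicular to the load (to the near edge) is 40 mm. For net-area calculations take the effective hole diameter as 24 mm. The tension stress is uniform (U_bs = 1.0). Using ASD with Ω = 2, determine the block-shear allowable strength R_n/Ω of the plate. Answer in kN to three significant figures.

440 kN

Shear plane L_v = 45 + 4·65 = 305 mm; A_gv = 305 × 14 = 4270 mm².
A_nv = (305 − 4.5·24) × 14 = 2758 mm².
A_nt = (40 − 0.5·24) × 14 = 392 mm².
0.6 F_u A_nv = 711.6 kN; 0.6 F_y A_gv = 768.6 kN → shear rupture governs the shear term.
R_n = 711.6 + 1.0 × 430 × 392 / 1000 = 880.1 kN.
Allowable strength R_n/Ω = 880.1 / 2 = 440 kN.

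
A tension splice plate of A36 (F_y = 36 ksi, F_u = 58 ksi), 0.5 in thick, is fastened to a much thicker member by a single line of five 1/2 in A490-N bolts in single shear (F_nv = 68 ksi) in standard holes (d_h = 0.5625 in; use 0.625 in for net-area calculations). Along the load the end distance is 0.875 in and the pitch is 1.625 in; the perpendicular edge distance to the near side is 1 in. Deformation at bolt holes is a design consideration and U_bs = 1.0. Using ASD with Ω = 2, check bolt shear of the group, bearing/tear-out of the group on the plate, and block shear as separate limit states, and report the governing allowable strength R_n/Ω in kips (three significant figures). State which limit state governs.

33.4 kips (bolt shear governs)

Bolt shear: A_b = π·0.5²/4 = 0.1963 in²; R_n = 68 × 0.1963 × 5 × 1 = 66.76 kips → 66.76 / 2 = 33.4 kips.
Bearing: edge l_c = 0.5938, r_n = 20.66 kips; interior l_c = 1.062, r_n = 34.8 kips; R_n = 20.66 + 4·34.8 = 159.9 kips → 79.9 kips.
Block shear: A_gv = 3.688, A_nv = 2.281, A_nt = 0.3438 in²; R_n = min(0.6F_uA_nv, 0.6F_yA_gv) + U_bs·F_u·A_nt = 99.32 kips → 49.7 kips.
Bolt shear governs: 33.4 kips.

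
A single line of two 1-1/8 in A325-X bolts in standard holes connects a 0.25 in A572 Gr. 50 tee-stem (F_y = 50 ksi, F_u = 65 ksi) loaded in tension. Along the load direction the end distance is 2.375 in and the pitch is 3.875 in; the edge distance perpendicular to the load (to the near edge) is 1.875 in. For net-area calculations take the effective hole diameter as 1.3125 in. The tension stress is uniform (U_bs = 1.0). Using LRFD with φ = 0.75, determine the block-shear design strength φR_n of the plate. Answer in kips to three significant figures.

Shear plane L_v = 2.375 + 1·3.875 = 6.25 in; A_gv = 6.25 × 0.25 = 1.562 in².
A_nv = (6.25 − 1.5·1.3125) × 0.25 = 1.07 in².
A_nt = (1.875 − 0.5·1.3125) × 0.25 = 0.3047 in².
0.6 F_u A_nv = 41.74 kips; 0.6 F_y A_gv = 46.88 kips → shear rupture governs the shear term.
R_n = 41.74 + 1.0 × 65 × 0.3047 = 61.55 kips.
Design strength φR_n = 0.75 × 61.55 = 46.2 kips.

46.2 kips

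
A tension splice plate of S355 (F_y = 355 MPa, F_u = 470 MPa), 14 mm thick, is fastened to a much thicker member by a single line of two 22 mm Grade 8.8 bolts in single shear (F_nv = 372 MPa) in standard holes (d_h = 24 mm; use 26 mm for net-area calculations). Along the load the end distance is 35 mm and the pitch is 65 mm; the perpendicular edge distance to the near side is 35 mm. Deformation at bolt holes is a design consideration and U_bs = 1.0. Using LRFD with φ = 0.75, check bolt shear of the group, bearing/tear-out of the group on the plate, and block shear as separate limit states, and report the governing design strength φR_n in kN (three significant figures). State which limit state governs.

212 kN (bolt shear governs)

Bolt shear: A_b = π·22²/4 = 380.1 mm²; R_n = 372 × 380.1 × 2 × 1 / 1000 = 282.8 kN → 0.75 × 282.8 = 212 kN.
Bearing: edge l_c = 23, r_n = 181.6 kN; interior l_c = 41, r_n = 323.7 kN; R_n = 181.6 + 1·323.7 = 505.3 kN → 379 kN.
Block shear: A_gv = 1400, A_nv = 854, A_nt = 308 mm²; R_n = min(0.6F_uA_nv, 0.6F_yA_gv) + U_bs·F_u·A_nt = 385.6 kN → 289 kN.
Bolt shear governs: 212 kN.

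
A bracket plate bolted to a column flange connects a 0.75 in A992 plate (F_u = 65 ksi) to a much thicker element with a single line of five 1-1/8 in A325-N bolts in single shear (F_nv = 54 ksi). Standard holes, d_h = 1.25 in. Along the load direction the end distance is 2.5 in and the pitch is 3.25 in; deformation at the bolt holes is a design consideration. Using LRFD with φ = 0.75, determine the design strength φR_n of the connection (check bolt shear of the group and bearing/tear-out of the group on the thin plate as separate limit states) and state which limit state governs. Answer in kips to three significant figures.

201 kips (bolt shear governs)

Bolt shear: A_b = π·1.125²/4 = 0.994 in²; R_n = 54 × 0.994 × 5 × 1 = 268.4 kips → 0.75 × 268.4 = 201 kips.
Bearing (1.2 l_c t F_u ≤ 2.4 d t F_u): upper limit = 2.4·1.125·0.75·65 = 131.6 kips.
  Edge l_c = 2.5 − 1.25/2 = 1.875 → r_n = 109.7 kips; interior l_c = 3.25 − 1.25 = 2 → r_n = 117 kips.
  R_n,bearing = 1·109.7 + 4·117 = 577.7 kips → 0.75 × 577.7 = 433 kips.
Bolt shear governs: 201 kips.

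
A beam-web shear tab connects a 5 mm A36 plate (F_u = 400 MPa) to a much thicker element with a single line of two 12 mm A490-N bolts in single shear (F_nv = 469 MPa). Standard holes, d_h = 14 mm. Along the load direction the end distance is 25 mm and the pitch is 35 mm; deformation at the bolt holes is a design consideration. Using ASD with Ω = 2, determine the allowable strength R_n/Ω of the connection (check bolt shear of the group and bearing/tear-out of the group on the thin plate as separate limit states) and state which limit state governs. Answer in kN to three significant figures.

46.8 kN (bearing governs)

Bolt shear: A_b = π·12²/4 = 113.1 mm²; R_n = 469 × 113.1 × 2 × 1 / 1000 = 106.1 kN → 106.1 / 2 = 53 kN.
Bearing (1.2 l_c t F_u ≤ 2.4 d t F_u): upper limit = 2.4·12·5·400 / 1000 = 57.6 kN.
  Edge l_c = 25 − 14/2 = 18 → r_n = 43.2 kN; interior l_c = 35 − 14 = 21 → r_n = 50.4 kN.
  R_n,bearing = 1·43.2 + 1·50.4 = 93.6 kN → 93.6 / 2 = 46.8 kN.
Bearing governs: 46.8 kN.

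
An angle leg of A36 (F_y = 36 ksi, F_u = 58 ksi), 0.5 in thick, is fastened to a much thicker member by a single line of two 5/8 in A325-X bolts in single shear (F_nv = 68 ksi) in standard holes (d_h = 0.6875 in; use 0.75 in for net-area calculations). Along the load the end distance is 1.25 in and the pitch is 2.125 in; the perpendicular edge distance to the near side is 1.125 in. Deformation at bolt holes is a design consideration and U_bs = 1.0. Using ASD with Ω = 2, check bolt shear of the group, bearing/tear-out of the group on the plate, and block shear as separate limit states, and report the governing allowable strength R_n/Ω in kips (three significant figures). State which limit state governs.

20.9 kips (bolt shear governs)

Bolt shear: A_b = π·0.625²/4 = 0.3068 in²; R_n = 68 × 0.3068 × 2 × 1 = 41.72 kips → 41.72 / 2 = 20.9 kips.
Bearing: edge l_c = 0.9062, r_n = 31.54 kips; interior l_c = 1.438, r_n = 43.5 kips; R_n = 31.54 + 1·43.5 = 75.04 kips → 37.5 kips.
Block shear: A_gv = 1.688, A_nv = 1.125, A_nt = 0.375 in²; R_n = min(0.6F_uA_nv, 0.6F_yA_gv) + U_bs·F_u·A_nt = 58.2 kips → 29.1 kips.
Bolt shear governs: 20.9 kips.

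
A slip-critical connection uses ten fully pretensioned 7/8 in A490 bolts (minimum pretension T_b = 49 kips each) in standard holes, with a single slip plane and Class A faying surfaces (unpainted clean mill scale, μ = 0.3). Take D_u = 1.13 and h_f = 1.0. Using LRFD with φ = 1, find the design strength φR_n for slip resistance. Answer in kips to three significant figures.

166 kips

R_n = μ · D_u · h_f · T_b · n_s · n_b = 0.3 × 1.13 × 1.0 × 49 × 1 × 10 = 166.1 kips.
Design strength φR_n = 1 × 166.1 = 166 kips.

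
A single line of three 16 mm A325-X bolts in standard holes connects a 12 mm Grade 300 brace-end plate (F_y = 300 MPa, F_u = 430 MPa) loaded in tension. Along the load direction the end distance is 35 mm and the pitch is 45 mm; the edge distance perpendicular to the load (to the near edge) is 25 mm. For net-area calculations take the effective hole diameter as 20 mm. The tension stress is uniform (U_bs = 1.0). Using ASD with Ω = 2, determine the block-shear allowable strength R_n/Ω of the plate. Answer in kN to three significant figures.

Shear plane L_v = 35 + 2·45 = 125 mm; A_gv = 125 × 12 = 1500 mm².
A_nv = (125 − 2.5·20) × 12 = 900 mm².
A_nt = (25 − 0.5·20) × 12 = 180 mm².
0.6 F_u A_nv = 232.2 kN; 0.6 F_y A_gv = 270 kN → shear rupture governs the shear term.
R_n = 232.2 + 1.0 × 430 × 180 / 1000 = 309.6 kN.
Allowable strength R_n/Ω = 309.6 / 2 = 155 kN.

155 kN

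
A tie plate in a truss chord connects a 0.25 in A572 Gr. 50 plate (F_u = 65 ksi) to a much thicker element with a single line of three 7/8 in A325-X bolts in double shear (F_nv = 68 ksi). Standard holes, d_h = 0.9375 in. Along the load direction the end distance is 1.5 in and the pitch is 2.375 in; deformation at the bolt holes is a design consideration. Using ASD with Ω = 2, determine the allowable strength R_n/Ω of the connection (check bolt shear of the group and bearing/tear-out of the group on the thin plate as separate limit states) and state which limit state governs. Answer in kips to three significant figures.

38.1 kips (bearing governs)

Bolt shear: A_b = π·0.875²/4 = 0.6013 in²; R_n = 68 × 0.6013 × 3 × 2 = 245.3 kips → 245.3 / 2 = 123 kips.
Bearing (1.2 l_c t F_u ≤ 2.4 d t F_u): upper limit = 2.4·0.875·0.25·65 = 34.12 kips.
  Edge l_c = 1.5 − 0.9375/2 = 1.031 → r_n = 20.11 kips; interior l_c = 2.375 − 0.9375 = 1.438 → r_n = 28.03 kips.
  R_n,bearing = 1·20.11 + 2·28.03 = 76.17 kips → 76.17 / 2 = 38.1 kips.
Bearing governs: 38.1 kips.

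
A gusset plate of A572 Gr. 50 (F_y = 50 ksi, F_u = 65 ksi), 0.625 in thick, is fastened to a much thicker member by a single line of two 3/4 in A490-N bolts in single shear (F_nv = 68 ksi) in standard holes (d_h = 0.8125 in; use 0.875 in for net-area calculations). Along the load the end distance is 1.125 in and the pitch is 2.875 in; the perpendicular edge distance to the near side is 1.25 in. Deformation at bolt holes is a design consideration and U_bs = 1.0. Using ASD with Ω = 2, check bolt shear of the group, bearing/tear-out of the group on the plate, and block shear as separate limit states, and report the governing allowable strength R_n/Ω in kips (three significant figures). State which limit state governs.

Bolt shear: A_b = π·0.75²/4 = 0.4418 in²; R_n = 68 × 0.4418 × 2 × 1 = 60.08 kips → 60.08 / 2 = 30 kips.
Bearing: edge l_c = 0.7188, r_n = 35.04 kips; interior l_c = 2.062, r_n = 73.12 kips; R_n = 35.04 + 1·73.12 = 108.2 kips → 54.1 kips.
Block shear: A_gv = 2.5, A_nv = 1.68, A_nt = 0.5078 in²; R_n = min(0.6F_uA_nv, 0.6F_yA_gv) + U_bs·F_u·A_nt = 98.52 kips → 49.3 kips.
Bolt shear governs: 30 kips.

30 kips (bolt shear governs)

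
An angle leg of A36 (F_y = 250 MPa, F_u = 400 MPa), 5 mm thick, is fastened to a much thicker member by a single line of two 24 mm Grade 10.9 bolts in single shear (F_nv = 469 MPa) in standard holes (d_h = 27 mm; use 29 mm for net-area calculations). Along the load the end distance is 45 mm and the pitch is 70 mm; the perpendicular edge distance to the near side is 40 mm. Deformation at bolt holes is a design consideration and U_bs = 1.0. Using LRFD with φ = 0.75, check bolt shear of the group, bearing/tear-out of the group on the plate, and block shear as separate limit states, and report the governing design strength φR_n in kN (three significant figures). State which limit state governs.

103 kN (block shear governs)

Bolt shear: A_b = π·24²/4 = 452.4 mm²; R_n = 469 × 452.4 × 2 × 1 / 1000 = 424.3 kN → 0.75 × 424.3 = 318 kN.
Bearing: edge l_c = 31.5, r_n = 75.6 kN; interior l_c = 43, r_n = 103.2 kN; R_n = 75.6 + 1·103.2 = 178.8 kN → 134 kN.
Block shear: A_gv = 575, A_nv = 357.5, A_nt = 127.5 mm²; R_n = min(0.6F_uA_nv, 0.6F_yA_gv) + U_bs·F_u·A_nt = 136.8 kN → 103 kN.
Block shear governs: 103 kN.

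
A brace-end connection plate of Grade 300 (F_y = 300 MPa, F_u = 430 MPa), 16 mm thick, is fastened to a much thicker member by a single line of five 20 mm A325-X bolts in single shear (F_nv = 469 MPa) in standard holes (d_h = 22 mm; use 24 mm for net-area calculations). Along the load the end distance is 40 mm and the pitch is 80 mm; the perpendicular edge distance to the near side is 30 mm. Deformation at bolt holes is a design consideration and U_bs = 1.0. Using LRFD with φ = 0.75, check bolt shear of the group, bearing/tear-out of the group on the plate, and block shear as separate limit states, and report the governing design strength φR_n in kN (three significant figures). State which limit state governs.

Bolt shear: A_b = π·20²/4 = 314.2 mm²; R_n = 469 × 314.2 × 5 × 1 / 1000 = 736.7 kN → 0.75 × 736.7 = 553 kN.
Bearing: edge l_c = 29, r_n = 239.4 kN; interior l_c = 58, r_n = 330.2 kN; R_n = 239.4 + 4·330.2 = 1560 kN → 1170 kN.
Block shear: A_gv = 5760, A_nv = 4032, A_nt = 288 mm²; R_n = min(0.6F_uA_nv, 0.6F_yA_gv) + U_bs·F_u·A_nt = 1161 kN → 870 kN.
Bolt shear governs: 553 kN.

553 kN (bolt shear governs)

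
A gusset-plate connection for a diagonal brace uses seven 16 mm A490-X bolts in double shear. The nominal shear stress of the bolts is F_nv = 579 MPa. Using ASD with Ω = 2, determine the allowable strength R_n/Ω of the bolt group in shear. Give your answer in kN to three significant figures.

815 kN

A_b = π × 16² / 4 = 201.1 mm².
R_n = F_nv · A_b · n · n_s = 579 × 201.1 × 7 × 2 / 1000 = 1630 kN.
Allowable strength R_n/Ω = 1630 / 2 = 815 kN.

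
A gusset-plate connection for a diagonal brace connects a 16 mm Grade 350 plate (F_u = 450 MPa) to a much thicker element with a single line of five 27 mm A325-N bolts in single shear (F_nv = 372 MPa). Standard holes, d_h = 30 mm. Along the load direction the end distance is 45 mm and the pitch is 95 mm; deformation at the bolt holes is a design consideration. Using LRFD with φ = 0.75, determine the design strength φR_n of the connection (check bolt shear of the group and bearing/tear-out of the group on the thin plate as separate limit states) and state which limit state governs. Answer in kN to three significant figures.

799 kN (bolt shear governs)

Bolt shear: A_b = π·27²/4 = 572.6 mm²; R_n = 372 × 572.6 × 5 × 1 / 1000 = 1065 kN → 0.75 × 1065 = 799 kN.
Bearing (1.2 l_c t F_u ≤ 2.4 d t F_u): upper limit = 2.4·27·16·450 / 1000 = 466.6 kN.
  Edge l_c = 45 − 30/2 = 30 → r_n = 259.2 kN; interior l_c = 95 − 30 = 65 → r_n = 466.6 kN.
  R_n,bearing = 1·259.2 + 4·466.6 = 2125 kN → 0.75 × 2125 = 1590 kN.
Bolt shear governs: 799 kN.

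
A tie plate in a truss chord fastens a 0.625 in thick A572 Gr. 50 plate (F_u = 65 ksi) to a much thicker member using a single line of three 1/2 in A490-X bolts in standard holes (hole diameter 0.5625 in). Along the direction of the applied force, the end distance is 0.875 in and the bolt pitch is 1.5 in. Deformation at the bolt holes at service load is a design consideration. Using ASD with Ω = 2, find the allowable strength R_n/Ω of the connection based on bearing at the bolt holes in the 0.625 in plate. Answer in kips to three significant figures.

Per bolt r_n = 1.2 l_c t F_u ≤ 2.4 d t F_u; upper limit = 2.4 × 0.5 × 0.625 × 65 = 48.75 kips.
Edge bolt: l_c = 0.875 − 0.5625/2 = 0.5938 in → 1.2 × 0.5938 × 0.625 × 65 = 28.95 → r_n = 28.95 kips.
Interior bolts: l_c = 1.5 − 0.5625 = 0.9375 in → 1.2 × 0.9375 × 0.625 × 65 = 45.7 → r_n = 45.7 kips.
R_n = 1 × 28.95 + 2 × 45.7 = 120.4 kips.
Allowable strength R_n/Ω = 120.4 / 2 = 60.2 kips.

60.2 kips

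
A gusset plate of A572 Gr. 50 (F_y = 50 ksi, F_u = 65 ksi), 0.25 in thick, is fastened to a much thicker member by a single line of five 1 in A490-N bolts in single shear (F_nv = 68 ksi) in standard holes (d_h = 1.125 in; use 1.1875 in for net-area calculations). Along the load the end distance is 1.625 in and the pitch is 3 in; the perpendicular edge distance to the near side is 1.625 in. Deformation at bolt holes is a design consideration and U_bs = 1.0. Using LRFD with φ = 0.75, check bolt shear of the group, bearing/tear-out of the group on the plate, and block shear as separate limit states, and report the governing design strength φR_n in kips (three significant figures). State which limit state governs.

73.1 kips (block shear governs)

Bolt shear: A_b = π·1²/4 = 0.7854 in²; R_n = 68 × 0.7854 × 5 × 1 = 267 kips → 0.75 × 267 = 200 kips.
Bearing: edge l_c = 1.062, r_n = 20.72 kips; interior l_c = 1.875, r_n = 36.56 kips; R_n = 20.72 + 4·36.56 = 167 kips → 125 kips.
Block shear: A_gv = 3.406, A_nv = 2.07, A_nt = 0.2578 in²; R_n = min(0.6F_uA_nv, 0.6F_yA_gv) + U_bs·F_u·A_nt = 97.5 kips → 73.1 kips.
Block shear governs: 73.1 kips.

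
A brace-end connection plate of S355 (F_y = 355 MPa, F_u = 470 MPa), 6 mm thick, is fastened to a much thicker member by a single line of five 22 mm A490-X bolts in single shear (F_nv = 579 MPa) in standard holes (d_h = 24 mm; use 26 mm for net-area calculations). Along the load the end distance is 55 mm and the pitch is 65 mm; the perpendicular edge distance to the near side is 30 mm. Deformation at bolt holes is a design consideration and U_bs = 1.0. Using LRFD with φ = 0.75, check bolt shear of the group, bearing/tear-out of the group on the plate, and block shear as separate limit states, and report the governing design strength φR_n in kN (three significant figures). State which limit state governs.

Bolt shear: A_b = π·22²/4 = 380.1 mm²; R_n = 579 × 380.1 × 5 × 1 / 1000 = 1100 kN → 0.75 × 1100 = 825 kN.
Bearing: edge l_c = 43, r_n = 145.5 kN; interior l_c = 41, r_n = 138.7 kN; R_n = 145.5 + 4·138.7 = 700.5 kN → 525 kN.
Block shear: A_gv = 1890, A_nv = 1188, A_nt = 102 mm²; R_n = min(0.6F_uA_nv, 0.6F_yA_gv) + U_bs·F_u·A_nt = 383 kN → 287 kN.
Block shear governs: 287 kN.

287 kN (block shear governs)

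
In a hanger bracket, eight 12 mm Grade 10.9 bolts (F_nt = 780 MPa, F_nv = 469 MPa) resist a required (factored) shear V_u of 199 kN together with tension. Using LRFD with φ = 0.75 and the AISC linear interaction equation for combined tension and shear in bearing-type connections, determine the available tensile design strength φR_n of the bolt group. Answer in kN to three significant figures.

A_b = π·12²/4 = 113.1 mm²; f_rv = 199 × 1000 / (8 × 113.1) = 219.9 MPa.
F'_nt = 1.3 F_nt − (F_nt / φF_nv) f_rv = 1.3·780 − (780/(0.75·469))·219.9 = 526.3 MPa, capped at F_nt → F'_nt = 526.3 MPa.
R_n = F'_nt · A_b · n = 526.3 × 113.1 × 8 / 1000 = 476.2 kN.
Design strength φR_n = 0.75 × 476.2 = 357 kN.

357 kN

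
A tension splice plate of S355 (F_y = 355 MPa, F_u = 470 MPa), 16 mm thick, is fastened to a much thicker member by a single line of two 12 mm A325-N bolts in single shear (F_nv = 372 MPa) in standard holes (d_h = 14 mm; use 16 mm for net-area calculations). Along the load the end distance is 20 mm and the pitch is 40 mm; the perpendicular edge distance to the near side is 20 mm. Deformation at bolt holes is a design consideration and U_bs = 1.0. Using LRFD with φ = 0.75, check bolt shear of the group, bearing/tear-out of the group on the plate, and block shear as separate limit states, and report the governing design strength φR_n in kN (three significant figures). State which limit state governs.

Bolt shear: A_b = π·12²/4 = 113.1 mm²; R_n = 372 × 113.1 × 2 × 1 / 1000 = 84.14 kN → 0.75 × 84.14 = 63.1 kN.
Bearing: edge l_c = 13, r_n = 117.3 kN; interior l_c = 26, r_n = 216.6 kN; R_n = 117.3 + 1·216.6 = 333.9 kN → 250 kN.
Block shear: A_gv = 960, A_nv = 576, A_nt = 192 mm²; R_n = min(0.6F_uA_nv, 0.6F_yA_gv) + U_bs·F_u·A_nt = 252.7 kN → 190 kN.
Bolt shear governs: 63.1 kN.

63.1 kN (bolt shear governs)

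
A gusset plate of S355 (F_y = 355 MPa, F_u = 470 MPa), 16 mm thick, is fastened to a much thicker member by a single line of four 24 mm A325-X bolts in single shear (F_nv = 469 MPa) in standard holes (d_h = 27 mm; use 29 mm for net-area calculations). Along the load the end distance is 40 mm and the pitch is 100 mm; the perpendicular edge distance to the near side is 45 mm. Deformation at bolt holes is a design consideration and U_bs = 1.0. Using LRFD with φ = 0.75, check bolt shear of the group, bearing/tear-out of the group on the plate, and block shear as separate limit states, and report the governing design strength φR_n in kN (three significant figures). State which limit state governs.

Bolt shear: A_b = π·24²/4 = 452.4 mm²; R_n = 469 × 452.4 × 4 × 1 / 1000 = 848.7 kN → 0.75 × 848.7 = 637 kN.
Bearing: edge l_c = 26.5, r_n = 239.1 kN; interior l_c = 73, r_n = 433.2 kN; R_n = 239.1 + 3·433.2 = 1539 kN → 1150 kN.
Block shear: A_gv = 5440, A_nv = 3816, A_nt = 488 mm²; R_n = min(0.6F_uA_nv, 0.6F_yA_gv) + U_bs·F_u·A_nt = 1305 kN → 979 kN.
Bolt shear governs: 637 kN.

637 kN (bolt shear governs)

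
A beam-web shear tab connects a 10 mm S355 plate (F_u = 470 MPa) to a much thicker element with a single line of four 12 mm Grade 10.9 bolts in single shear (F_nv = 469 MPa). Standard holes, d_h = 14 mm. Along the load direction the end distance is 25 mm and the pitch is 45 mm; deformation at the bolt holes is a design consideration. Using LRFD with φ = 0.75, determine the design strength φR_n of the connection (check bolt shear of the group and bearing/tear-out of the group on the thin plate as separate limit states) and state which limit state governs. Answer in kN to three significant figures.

Bolt shear: A_b = π·12²/4 = 113.1 mm²; R_n = 469 × 113.1 × 4 × 1 / 1000 = 212.2 kN → 0.75 × 212.2 = 159 kN.
Bearing (1.2 l_c t F_u ≤ 2.4 d t F_u): upper limit = 2.4·12·10·470 / 1000 = 135.4 kN.
  Edge l_c = 25 − 14/2 = 18 → r_n = 101.5 kN; interior l_c = 45 − 14 = 31 → r_n = 135.4 kN.
  R_n,bearing = 1·101.5 + 3·135.4 = 507.6 kN → 0.75 × 507.6 = 381 kN.
Bolt shear governs: 159 kN.

159 kN (bolt shear governs)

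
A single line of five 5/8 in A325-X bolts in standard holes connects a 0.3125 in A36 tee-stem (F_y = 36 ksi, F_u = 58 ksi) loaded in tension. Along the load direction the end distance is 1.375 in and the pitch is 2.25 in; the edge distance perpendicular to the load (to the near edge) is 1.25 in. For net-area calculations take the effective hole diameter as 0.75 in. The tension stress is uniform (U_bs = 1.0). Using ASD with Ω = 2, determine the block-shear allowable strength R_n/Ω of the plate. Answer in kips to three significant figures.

Shear plane L_v = 1.375 + 4·2.25 = 10.38 in; A_gv = 10.38 × 0.3125 = 3.242 in².
A_nv = (10.38 − 4.5·0.75) × 0.3125 = 2.188 in².
A_nt = (1.25 − 0.5·0.75) × 0.3125 = 0.2734 in².
0.6 F_u A_nv = 76.12 kips; 0.6 F_y A_gv = 70.03 kips → shear yielding governs the shear term.
R_n = 70.03 + 1.0 × 58 × 0.2734 = 85.89 kips.
Allowable strength R_n/Ω = 85.89 / 2 = 42.9 kips.

42.9 kips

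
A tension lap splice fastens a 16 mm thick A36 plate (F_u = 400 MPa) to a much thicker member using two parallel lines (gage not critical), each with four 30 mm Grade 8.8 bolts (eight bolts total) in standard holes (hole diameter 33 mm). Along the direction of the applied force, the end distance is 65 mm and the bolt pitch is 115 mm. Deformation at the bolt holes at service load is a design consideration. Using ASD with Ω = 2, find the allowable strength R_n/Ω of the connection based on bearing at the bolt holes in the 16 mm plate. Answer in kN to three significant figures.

1750 kN

Per bolt r_n = 1.2 l_c t F_u ≤ 2.4 d t F_u; upper limit = 2.4 × 30 × 16 × 400 / 1000 = 460.8 kN.
Edge bolt: l_c = 65 − 33/2 = 48.5 mm → 1.2 × 48.5 × 16 × 400 / 1000 = 372.5 → r_n = 372.5 kN.
Interior bolts: l_c = 115 − 33 = 82 mm → 1.2 × 82 × 16 × 400 / 1000 = 629.8 → r_n = 460.8 kN.
R_n = 2 × 372.5 + 6 × 460.8 = 3510 kN.
Allowable strength R_n/Ω = 3510 / 2 = 1750 kN.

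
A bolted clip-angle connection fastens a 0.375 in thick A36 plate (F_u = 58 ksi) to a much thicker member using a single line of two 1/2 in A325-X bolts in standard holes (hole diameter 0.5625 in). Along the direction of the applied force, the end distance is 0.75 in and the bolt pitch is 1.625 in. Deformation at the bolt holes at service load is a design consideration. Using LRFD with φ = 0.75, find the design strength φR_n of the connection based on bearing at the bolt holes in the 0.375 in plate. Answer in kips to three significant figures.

28.8 kips

Per bolt r_n = 1.2 l_c t F_u ≤ 2.4 d t F_u; upper limit = 2.4 × 0.5 × 0.375 × 58 = 26.1 kips.
Edge bolt: l_c = 0.75 − 0.5625/2 = 0.4688 in → 1.2 × 0.4688 × 0.375 × 58 = 12.23 → r_n = 12.23 kips.
Interior bolts: l_c = 1.625 − 0.5625 = 1.062 in → 1.2 × 1.062 × 0.375 × 58 = 27.73 → r_n = 26.1 kips.
R_n = 1 × 12.23 + 1 × 26.1 = 38.33 kips.
Design strength φR_n = 0.75 × 38.33 = 28.8 kips.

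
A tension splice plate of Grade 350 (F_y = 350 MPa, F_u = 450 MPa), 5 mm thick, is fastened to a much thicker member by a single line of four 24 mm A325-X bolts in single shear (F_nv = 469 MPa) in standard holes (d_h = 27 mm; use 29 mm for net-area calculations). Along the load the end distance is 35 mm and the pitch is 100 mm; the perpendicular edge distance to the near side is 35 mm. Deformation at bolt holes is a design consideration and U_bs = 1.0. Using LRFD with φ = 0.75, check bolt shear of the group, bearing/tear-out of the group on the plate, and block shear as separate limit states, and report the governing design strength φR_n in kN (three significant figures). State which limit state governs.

Bolt shear: A_b = π·24²/4 = 452.4 mm²; R_n = 469 × 452.4 × 4 × 1 / 1000 = 848.7 kN → 0.75 × 848.7 = 637 kN.
Bearing: edge l_c = 21.5, r_n = 58.05 kN; interior l_c = 73, r_n = 129.6 kN; R_n = 58.05 + 3·129.6 = 446.8 kN → 335 kN.
Block shear: A_gv = 1675, A_nv = 1168, A_nt = 102.5 mm²; R_n = min(0.6F_uA_nv, 0.6F_yA_gv) + U_bs·F_u·A_nt = 361.4 kN → 271 kN.
Block shear governs: 271 kN.

271 kN (block shear governs)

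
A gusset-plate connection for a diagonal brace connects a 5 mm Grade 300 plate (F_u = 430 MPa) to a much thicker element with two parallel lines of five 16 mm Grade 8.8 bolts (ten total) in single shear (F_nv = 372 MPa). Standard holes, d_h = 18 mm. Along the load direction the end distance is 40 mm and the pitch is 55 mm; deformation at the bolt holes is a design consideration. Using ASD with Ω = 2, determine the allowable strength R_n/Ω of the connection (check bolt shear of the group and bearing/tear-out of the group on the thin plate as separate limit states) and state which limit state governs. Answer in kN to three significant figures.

374 kN (bolt shear governs)

Bolt shear: A_b = π·16²/4 = 201.1 mm²; R_n = 372 × 201.1 × 10 × 1 / 1000 = 748 kN → 748 / 2 = 374 kN.
Bearing (1.2 l_c t F_u ≤ 2.4 d t F_u): upper limit = 2.4·16·5·430 / 1000 = 82.56 kN.
  Edge l_c = 40 − 18/2 = 31 → r_n = 79.98 kN; interior l_c = 55 − 18 = 37 → r_n = 82.56 kN.
  R_n,bearing = 2·79.98 + 8·82.56 = 820.4 kN → 820.4 / 2 = 410 kN.
Bolt shear governs: 374 kN.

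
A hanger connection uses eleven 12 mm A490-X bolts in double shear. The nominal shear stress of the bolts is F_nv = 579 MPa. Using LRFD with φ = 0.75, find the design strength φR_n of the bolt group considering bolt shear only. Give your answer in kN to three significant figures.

A_b = π × 12² / 4 = 113.1 mm².
R_n = F_nv · A_b · n · n_s = 579 × 113.1 × 11 × 2 / 1000 = 1441 kN.
Design strength φR_n = 0.75 × 1441 = 1080 kN.

1080 kN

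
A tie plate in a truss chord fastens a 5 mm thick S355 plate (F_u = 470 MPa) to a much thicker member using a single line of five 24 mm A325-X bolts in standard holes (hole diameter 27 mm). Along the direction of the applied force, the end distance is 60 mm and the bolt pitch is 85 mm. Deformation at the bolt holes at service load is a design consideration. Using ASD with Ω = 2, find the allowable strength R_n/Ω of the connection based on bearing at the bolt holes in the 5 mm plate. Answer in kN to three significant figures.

336 kN

Per bolt r_n = 1.2 l_c t F_u ≤ 2.4 d t F_u; upper limit = 2.4 × 24 × 5 × 470 / 1000 = 135.4 kN.
Edge bolt: l_c = 60 − 27/2 = 46.5 mm → 1.2 × 46.5 × 5 × 470 / 1000 = 131.1 → r_n = 131.1 kN.
Interior bolts: l_c = 85 − 27 = 58 mm → 1.2 × 58 × 5 × 470 / 1000 = 163.6 → r_n = 135.4 kN.
R_n = 1 × 131.1 + 4 × 135.4 = 672.6 kN.
Allowable strength R_n/Ω = 672.6 / 2 = 336 kN.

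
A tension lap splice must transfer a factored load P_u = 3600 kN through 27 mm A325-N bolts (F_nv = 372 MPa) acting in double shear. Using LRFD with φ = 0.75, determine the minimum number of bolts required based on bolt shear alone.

12 bolts

A_b = π·27²/4 = 572.6 mm².
Per-bolt design strength φR_n = 0.75 × 372 × 572.6 × 2 / 1000 = 319.5 kN.
n ≥ 3600 / 319.5 = 11.27 → use 12 bolts.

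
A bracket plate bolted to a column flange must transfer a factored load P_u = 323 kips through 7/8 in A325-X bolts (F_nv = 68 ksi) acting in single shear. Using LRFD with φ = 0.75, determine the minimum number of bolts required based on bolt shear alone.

11 bolts

A_b = π·0.875²/4 = 0.6013 in².
Per-bolt design strength φR_n = 0.75 × 68 × 0.6013 × 1 = 30.67 kips.
n ≥ 323 / 30.67 = 10.53 → use 11 bolts.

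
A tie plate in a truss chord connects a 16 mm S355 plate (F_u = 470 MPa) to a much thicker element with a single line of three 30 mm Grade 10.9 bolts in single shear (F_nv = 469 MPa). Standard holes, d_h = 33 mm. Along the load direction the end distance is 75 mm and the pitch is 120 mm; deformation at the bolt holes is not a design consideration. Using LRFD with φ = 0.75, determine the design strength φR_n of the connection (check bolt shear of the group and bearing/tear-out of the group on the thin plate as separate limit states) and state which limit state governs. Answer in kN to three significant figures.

746 kN (bolt shear governs)

Bolt shear: A_b = π·30²/4 = 706.9 mm²; R_n = 469 × 706.9 × 3 × 1 / 1000 = 994.5 kN → 0.75 × 994.5 = 746 kN.
Bearing (1.5 l_c t F_u ≤ 3.0 d t F_u): upper limit = 3.0·30·16·470 / 1000 = 676.8 kN.
  Edge l_c = 75 − 33/2 = 58.5 → r_n = 659.9 kN; interior l_c = 120 − 33 = 87 → r_n = 676.8 kN.
  R_n,bearing = 1·659.9 + 2·676.8 = 2013 kN → 0.75 × 2013 = 1510 kN.
Bolt shear governs: 746 kN.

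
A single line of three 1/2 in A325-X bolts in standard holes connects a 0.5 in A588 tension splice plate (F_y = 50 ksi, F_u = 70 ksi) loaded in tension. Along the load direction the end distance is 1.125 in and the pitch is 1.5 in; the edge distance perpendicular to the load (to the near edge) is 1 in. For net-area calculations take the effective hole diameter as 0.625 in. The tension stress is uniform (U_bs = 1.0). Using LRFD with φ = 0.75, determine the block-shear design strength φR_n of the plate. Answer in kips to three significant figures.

58.4 kips

Shear plane L_v = 1.125 + 2·1.5 = 4.125 in; A_gv = 4.125 × 0.5 = 2.062 in².
A_nv = (4.125 − 2.5·0.625) × 0.5 = 1.281 in².
A_nt = (1 − 0.5·0.625) × 0.5 = 0.3438 in².
0.6 F_u A_nv = 53.81 kips; 0.6 F_y A_gv = 61.88 kips → shear rupture governs the shear term.
R_n = 53.81 + 1.0 × 70 × 0.3438 = 77.88 kips.
Design strength φR_n = 0.75 × 77.88 = 58.4 kips.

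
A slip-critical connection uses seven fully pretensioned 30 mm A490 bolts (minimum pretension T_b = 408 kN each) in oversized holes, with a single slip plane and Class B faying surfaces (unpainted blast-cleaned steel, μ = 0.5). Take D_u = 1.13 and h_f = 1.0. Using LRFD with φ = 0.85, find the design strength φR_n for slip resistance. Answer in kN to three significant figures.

1370 kN

R_n = μ · D_u · h_f · T_b · n_s · n_b = 0.5 × 1.13 × 1.0 × 408 × 1 × 7 = 1614 kN.
Design strength φR_n = 0.85 × 1614 = 1370 kN.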